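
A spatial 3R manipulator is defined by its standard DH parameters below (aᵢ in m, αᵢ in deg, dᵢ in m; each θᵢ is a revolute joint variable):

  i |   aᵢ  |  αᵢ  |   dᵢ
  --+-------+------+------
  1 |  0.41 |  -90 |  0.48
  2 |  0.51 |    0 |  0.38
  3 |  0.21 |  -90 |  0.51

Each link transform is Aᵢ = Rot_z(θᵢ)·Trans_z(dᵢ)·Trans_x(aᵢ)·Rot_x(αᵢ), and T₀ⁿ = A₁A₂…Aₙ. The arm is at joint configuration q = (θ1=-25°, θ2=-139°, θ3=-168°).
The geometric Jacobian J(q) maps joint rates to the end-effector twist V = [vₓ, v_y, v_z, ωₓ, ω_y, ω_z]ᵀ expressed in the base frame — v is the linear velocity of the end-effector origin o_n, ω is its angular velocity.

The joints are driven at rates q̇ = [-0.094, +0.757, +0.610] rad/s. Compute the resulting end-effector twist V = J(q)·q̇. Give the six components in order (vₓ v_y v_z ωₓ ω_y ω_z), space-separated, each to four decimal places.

o_n = [0.5134, 0.7426, 0.6469]
J₁: ẑ×o_n = [-0.7426, 0.5134, 0.0000], ω = ẑ
J2: z=[0.4226, 0.9063, 0.0000] o=[0.3716, -0.1733, 0.4800] → [0.1512, -0.0705, 0.2585, 0.4226, 0.9063, 0.0000]
J3: z=[0.4226, 0.9063, 0.0000] o=[0.1833, 0.3338, 0.8146] → [-0.1520, 0.0709, -0.1264, 0.4226, 0.9063, 0.0000]
V = J·q̇ = [0.0916, -0.0584, 0.1186, 0.5777, 1.2389, -0.0940]

0.0916 -0.0584 0.1186 0.5777 1.2389 -0.0940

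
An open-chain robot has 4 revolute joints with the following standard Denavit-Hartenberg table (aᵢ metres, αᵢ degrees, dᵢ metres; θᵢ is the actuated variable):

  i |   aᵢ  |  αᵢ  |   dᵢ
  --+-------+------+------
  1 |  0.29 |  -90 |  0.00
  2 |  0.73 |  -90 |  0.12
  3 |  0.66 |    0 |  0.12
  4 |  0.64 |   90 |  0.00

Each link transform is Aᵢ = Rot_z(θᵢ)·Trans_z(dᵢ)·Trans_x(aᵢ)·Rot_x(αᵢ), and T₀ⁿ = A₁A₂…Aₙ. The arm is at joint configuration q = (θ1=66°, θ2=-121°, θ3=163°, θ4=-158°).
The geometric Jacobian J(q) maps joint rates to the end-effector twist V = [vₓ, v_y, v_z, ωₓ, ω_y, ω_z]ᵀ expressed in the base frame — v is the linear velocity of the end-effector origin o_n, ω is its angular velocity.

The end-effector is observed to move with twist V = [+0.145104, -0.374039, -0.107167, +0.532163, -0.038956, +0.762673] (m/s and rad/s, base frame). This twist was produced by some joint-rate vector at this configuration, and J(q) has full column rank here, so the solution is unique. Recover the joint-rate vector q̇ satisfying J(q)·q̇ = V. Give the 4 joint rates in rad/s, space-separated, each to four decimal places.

o_n = [0.1231, -0.0400, 0.6930]
J₁: ẑ×o_n = [0.0400, 0.1231, -0.0000], ω = ẑ
J2: z=[-0.9135, 0.4067, 0.0000] o=[0.1180, 0.2649, 0.0000] → [0.2819, 0.6331, 0.2764, -0.9135, 0.4067, 0.0000]
J3: z=[0.3486, 0.7831, 0.5150] o=[-0.1446, -0.0297, 0.6257] → [0.0580, 0.1144, -0.2132, 0.3486, 0.7831, 0.5150]
J4: z=[0.3486, 0.7831, 0.5150] o=[0.2057, 0.2827, 0.1465] → [0.5941, -0.2331, -0.0478, 0.3486, 0.7831, 0.5150]
q̇ = J⁺·V = [0.6540, -0.5020, -0.2520, 0.4630]

0.6540 -0.5020 -0.2520 0.4630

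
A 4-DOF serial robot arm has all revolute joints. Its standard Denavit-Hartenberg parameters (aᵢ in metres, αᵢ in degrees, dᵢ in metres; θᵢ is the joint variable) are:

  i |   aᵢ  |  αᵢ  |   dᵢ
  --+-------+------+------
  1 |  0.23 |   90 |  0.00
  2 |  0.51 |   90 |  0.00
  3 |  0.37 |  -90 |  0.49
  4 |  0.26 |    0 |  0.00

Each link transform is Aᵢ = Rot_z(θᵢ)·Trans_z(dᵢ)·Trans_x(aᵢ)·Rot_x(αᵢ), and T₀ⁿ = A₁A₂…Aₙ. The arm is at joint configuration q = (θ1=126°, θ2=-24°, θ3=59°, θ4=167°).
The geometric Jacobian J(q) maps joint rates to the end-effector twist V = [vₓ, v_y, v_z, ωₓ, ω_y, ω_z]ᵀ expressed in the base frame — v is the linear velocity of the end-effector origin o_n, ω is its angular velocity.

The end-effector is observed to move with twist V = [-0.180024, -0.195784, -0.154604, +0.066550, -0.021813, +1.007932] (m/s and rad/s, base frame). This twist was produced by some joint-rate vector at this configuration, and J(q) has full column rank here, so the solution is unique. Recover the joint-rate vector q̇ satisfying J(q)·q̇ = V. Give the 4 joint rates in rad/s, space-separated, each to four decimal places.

o_n = [-0.2572, 0.5242, -0.6261]
J₁: ẑ×o_n = [-0.5242, -0.2572, 0.0000], ω = ẑ
J2: z=[0.8090, 0.5878, 0.0000] o=[-0.1352, 0.1861, 0.0000] → [-0.3680, 0.5065, 0.3453, 0.8090, 0.5878, 0.0000]
J3: z=[0.2391, -0.3291, -0.9135] o=[-0.4090, 0.5630, -0.2074] → [0.1023, -0.0386, 0.0407, 0.2391, -0.3291, -0.9135]
J4: z=[0.8769, -0.3308, 0.3486] o=[-0.1376, 0.7290, -0.7326] → [0.0362, -0.1351, -0.2192, 0.8769, -0.3308, 0.3486]
q̇ = J⁺·V = [0.3620, -0.1480, -0.5670, 0.3670]

0.3620 -0.1480 -0.5670 0.3670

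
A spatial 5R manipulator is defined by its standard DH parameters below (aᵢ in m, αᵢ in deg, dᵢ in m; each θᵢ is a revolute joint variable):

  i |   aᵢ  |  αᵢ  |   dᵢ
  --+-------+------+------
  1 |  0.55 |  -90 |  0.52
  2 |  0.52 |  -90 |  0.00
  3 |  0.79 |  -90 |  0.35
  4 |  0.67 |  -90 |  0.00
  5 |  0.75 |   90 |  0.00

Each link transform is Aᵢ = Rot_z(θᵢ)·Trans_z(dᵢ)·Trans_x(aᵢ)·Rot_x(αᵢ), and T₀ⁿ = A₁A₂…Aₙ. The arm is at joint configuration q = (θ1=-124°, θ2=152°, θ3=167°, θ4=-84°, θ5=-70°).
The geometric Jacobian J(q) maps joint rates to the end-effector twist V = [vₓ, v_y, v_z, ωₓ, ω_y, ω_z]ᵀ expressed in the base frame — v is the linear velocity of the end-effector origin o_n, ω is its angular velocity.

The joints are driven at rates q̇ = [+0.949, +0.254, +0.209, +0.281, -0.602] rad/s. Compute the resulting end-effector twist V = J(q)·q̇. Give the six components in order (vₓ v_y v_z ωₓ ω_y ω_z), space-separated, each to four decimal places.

o_n = [0.1820, -0.6015, 1.8786]
J₁: ẑ×o_n = [0.6015, 0.1820, -0.0000], ω = ẑ
J2: z=[0.8290, -0.5592, 0.0000] o=[-0.3076, -0.4560, 0.5200] → [-0.7597, -1.1263, 0.1531, 0.8290, -0.5592, 0.0000]
J3: z=[0.2625, 0.3892, 0.8829] o=[-0.0508, -0.0753, 0.2759] → [1.0884, -0.2152, -0.2287, 0.2625, 0.3892, 0.8829]
J4: z=[0.6967, -0.7095, 0.1056] o=[-0.4863, -0.4032, 0.9463] → [-0.6406, -0.5790, 0.3360, 0.6967, -0.7095, 0.1056]
J5: z=[-0.6914, -0.6249, 0.3626] o=[-0.3581, -0.1850, 1.5667] → [-0.0439, 0.4115, 0.6255, -0.6914, -0.6249, 0.3626]
V = J·q̇ = [0.4518, -0.5688, -0.2910, 0.8774, 0.1161, 0.9449]

0.4518 -0.5688 -0.2910 0.8774 0.1161 0.9449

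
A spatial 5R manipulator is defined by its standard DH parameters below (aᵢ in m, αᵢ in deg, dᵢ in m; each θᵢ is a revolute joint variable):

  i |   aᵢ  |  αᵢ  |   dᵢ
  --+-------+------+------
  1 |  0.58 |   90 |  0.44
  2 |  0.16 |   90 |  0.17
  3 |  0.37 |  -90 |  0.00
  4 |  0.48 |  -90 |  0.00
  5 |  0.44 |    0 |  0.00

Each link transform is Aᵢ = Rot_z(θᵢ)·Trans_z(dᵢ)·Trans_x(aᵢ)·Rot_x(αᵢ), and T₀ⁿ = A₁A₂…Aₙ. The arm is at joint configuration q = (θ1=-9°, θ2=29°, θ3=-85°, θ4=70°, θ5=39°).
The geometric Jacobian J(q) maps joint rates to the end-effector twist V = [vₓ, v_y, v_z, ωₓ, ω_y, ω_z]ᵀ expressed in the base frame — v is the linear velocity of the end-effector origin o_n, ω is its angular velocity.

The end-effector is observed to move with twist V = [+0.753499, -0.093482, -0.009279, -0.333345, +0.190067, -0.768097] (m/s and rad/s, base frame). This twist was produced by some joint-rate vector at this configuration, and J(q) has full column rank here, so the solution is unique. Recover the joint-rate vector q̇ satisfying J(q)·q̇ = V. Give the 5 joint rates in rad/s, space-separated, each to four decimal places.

o_n = [0.2306, 0.4725, 1.0869]
J₁: ẑ×o_n = [-0.4725, 0.2306, 0.0000], ω = ẑ
J2: z=[-0.1564, -0.9877, 0.0000] o=[0.5729, -0.0907, 0.4400] → [-0.6389, 0.1012, -0.4261, -0.1564, -0.9877, 0.0000]
J3: z=[0.4788, -0.0758, -0.8746] o=[0.6845, -0.2805, 0.5176] → [0.6155, 0.1244, 0.3262, 0.4788, -0.0758, -0.8746]
J4: z=[0.8469, -0.2224, 0.4830] o=[0.7700, 0.0791, 0.5332] → [-0.3131, -0.7294, 0.2132, 0.8469, -0.2224, 0.4830]
J5: z=[-0.3810, -0.8874, 0.2594] o=[0.5920, 0.2729, 0.9346] → [-0.1869, -0.0357, -0.3967, -0.3810, -0.8874, 0.2594]
q̇ = J⁺·V = [-0.8110, -0.6410, -0.0190, -0.2480, 0.5630]

-0.8110 -0.6410 -0.0190 -0.2480 0.5630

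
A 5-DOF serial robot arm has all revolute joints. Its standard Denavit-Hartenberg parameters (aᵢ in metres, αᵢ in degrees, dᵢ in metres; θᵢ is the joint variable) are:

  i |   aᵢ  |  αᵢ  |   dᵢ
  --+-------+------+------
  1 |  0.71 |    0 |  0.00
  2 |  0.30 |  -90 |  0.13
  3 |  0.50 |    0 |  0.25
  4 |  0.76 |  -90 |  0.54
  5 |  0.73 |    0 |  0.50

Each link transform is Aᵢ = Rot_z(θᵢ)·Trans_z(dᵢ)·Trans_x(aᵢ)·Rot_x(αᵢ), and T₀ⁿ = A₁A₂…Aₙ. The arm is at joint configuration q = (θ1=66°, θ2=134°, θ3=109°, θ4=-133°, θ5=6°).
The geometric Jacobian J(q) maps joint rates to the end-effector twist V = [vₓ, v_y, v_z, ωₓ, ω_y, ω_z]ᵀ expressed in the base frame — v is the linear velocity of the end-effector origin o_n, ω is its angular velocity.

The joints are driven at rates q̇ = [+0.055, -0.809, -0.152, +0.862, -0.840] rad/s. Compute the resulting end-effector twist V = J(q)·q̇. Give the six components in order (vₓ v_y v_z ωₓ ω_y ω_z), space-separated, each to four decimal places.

o_n = [-1.0628, -0.6028, -0.1951]
J₁: ẑ×o_n = [0.6028, -1.0628, 0.0000], ω = ẑ
J2: z=[0.0000, 0.0000, 1.0000] o=[0.2888, 0.6486, 0.0000] → [1.2514, -1.3516, 0.0000, 0.0000, 0.0000, 1.0000]
J3: z=[0.3420, -0.9397, 0.0000] o=[0.0069, 0.5460, 0.1300] → [0.3055, 0.1112, -1.3981, 0.3420, -0.9397, 0.0000]
J4: z=[0.3420, -0.9397, 0.0000] o=[0.2453, 0.3668, -0.3428] → [-0.1387, -0.0505, -1.5609, 0.3420, -0.9397, 0.0000]
J5: z=[-0.3822, -0.1391, -0.9135] o=[-0.2224, -0.3781, -0.0336] → [-0.1828, 0.7061, -0.0310, -0.3822, -0.1391, -0.9135]
V = J·q̇ = [-0.9917, 0.3815, -1.1069, 0.5639, -0.5503, 0.0134]

-0.9917 0.3815 -1.1069 0.5639 -0.5503 0.0134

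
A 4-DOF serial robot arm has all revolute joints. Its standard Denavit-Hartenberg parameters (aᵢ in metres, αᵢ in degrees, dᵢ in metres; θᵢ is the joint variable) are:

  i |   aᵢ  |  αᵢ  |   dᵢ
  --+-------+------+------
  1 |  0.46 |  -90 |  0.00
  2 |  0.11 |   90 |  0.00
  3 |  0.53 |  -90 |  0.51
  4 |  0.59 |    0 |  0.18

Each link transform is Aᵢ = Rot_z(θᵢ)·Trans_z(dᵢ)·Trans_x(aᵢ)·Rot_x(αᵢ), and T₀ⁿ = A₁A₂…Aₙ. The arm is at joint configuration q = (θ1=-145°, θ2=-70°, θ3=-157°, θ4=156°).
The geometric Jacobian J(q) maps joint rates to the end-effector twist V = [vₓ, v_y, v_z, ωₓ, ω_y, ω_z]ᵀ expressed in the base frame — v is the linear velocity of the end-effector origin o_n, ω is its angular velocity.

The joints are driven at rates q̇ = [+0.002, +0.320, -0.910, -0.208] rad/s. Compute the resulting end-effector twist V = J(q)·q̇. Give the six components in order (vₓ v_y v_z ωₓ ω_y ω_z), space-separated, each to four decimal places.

-0.1549 0.0020 -0.1596 -0.3843 -0.8935 -0.3856

o_n = [-0.3148, -0.0225, 0.2696]
J₁: ẑ×o_n = [0.0225, -0.3148, 0.0000], ω = ẑ
J2: z=[0.5736, -0.8192, 0.0000] o=[-0.3768, -0.2638, 0.0000] → [-0.2208, -0.1546, 0.1892, 0.5736, -0.8192, 0.0000]
J3: z=[0.7698, 0.5390, 0.3420] o=[-0.4076, -0.2854, 0.1034] → [-0.0003, -0.0962, 0.1524, 0.7698, 0.5390, 0.3420]
J4: z=[-0.6374, 0.6774, 0.3672] o=[0.0028, 0.2548, -0.1806] → [0.4068, 0.1704, 0.3919, -0.6374, 0.6774, 0.3672]
V = J·q̇ = [-0.1549, 0.0020, -0.1596, -0.3843, -0.8935, -0.3856]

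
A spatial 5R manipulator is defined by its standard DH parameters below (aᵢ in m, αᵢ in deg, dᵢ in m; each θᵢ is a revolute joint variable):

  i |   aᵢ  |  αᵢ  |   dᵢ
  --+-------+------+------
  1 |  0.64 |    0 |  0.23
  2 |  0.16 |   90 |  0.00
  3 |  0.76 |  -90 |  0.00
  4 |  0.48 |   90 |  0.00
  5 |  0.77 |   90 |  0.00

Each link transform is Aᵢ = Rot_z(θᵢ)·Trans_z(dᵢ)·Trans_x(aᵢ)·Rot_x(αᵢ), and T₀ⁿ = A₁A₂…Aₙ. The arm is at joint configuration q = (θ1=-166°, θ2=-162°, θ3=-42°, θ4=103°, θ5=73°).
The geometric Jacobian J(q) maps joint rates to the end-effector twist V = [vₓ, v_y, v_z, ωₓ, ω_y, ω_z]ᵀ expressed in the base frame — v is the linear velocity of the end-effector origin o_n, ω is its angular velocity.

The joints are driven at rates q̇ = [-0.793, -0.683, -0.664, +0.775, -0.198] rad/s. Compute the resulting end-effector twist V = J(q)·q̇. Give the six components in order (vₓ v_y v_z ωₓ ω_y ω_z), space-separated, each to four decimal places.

o_n = [-0.0525, 1.0105, 0.3748]
J₁: ẑ×o_n = [-1.0105, -0.0525, 0.0000], ω = ẑ
J2: z=[0.0000, 0.0000, 1.0000] o=[-0.6210, -0.1548, 0.2300] → [-1.1654, 0.5685, 0.0000, 0.0000, 0.0000, 1.0000]
J3: z=[0.5299, -0.8480, 0.0000] o=[-0.4853, -0.0700, 0.2300] → [-0.1228, -0.0767, 0.9396, 0.5299, -0.8480, 0.0000]
J4: z=[0.5675, 0.3546, 0.7431] o=[-0.0063, 0.2293, -0.2785] → [-0.3489, -0.4051, 0.4597, 0.5675, 0.3546, 0.7431]
J5: z=[0.4949, 0.5745, -0.6520] o=[-0.3222, 0.5834, -0.2063] → [0.6123, -0.4634, 0.0565, 0.4949, 0.5745, -0.6520]
V = J·q̇ = [1.2872, -0.5178, -0.2788, -0.0101, 0.7242, -0.7710]

1.2872 -0.5178 -0.2788 -0.0101 0.7242 -0.7710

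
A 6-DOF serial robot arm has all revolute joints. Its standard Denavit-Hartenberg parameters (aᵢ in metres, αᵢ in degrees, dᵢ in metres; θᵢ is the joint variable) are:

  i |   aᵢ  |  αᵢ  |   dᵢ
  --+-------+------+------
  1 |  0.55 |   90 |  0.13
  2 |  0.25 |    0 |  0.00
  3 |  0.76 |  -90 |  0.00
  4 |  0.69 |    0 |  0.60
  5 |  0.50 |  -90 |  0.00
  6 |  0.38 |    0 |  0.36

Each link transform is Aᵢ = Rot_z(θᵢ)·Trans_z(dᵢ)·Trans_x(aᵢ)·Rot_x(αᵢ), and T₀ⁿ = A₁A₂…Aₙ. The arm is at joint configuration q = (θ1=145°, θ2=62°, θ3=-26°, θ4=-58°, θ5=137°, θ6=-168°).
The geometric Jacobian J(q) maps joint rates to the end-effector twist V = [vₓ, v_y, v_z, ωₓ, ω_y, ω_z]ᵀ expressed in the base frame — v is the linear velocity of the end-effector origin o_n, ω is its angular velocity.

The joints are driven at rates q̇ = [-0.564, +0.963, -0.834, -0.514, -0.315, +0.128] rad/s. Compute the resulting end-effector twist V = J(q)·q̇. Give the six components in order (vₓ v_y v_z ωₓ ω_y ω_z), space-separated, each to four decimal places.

0.8171 -0.0592 0.1024 -0.2559 0.3068 -1.3085

o_n = [-0.5238, 0.8435, 1.3684]
J₁: ẑ×o_n = [-0.8435, -0.5238, 0.0000], ω = ẑ
J2: z=[0.5736, 0.8192, 0.0000] o=[-0.4505, 0.3155, 0.1300] → [1.0144, -0.7103, 0.3628, 0.5736, 0.8192, 0.0000]
J3: z=[0.5736, 0.8192, 0.0000] o=[-0.5467, 0.3828, 0.3507] → [0.8336, -0.5837, 0.2455, 0.5736, 0.8192, 0.0000]
J4: z=[0.4815, -0.3371, 0.8090] o=[-1.0503, 0.7355, 0.7975] → [-0.2799, 0.1511, 0.2295, 0.4815, -0.3371, 0.8090]
J5: z=[0.4815, -0.3371, 0.8090] o=[-0.6681, 1.1822, 1.4978] → [0.3176, 0.1791, -0.1144, 0.4815, -0.3371, 0.8090]
J6: z=[0.5411, -0.6118, -0.5770] o=[-1.0129, 0.8244, 1.5539] → [0.1245, -0.1818, 0.3096, 0.5411, -0.6118, -0.5770]
V = J·q̇ = [0.8171, -0.0592, 0.1024, -0.2559, 0.3068, -1.3085]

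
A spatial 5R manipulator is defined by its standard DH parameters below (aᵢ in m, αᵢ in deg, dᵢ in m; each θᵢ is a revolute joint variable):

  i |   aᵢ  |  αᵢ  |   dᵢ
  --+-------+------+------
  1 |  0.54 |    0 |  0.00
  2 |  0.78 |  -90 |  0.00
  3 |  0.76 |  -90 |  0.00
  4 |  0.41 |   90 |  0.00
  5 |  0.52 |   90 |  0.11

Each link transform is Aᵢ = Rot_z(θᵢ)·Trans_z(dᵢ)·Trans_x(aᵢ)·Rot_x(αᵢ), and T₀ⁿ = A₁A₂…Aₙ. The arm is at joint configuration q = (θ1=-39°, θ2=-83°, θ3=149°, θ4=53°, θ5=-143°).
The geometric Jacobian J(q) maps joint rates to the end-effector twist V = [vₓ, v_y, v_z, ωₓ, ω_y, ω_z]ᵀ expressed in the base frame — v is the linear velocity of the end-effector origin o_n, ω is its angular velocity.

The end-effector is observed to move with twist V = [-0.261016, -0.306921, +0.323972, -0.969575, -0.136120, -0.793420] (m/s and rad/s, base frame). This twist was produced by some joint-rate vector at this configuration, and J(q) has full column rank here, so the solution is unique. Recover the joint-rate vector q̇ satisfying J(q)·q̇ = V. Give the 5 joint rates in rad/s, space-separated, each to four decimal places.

-0.4420 -0.7680 -0.1820 0.0330 -0.9440

o_n = [0.3643, -0.5613, -0.7033]
J₁: ẑ×o_n = [0.5613, 0.3643, -0.0000], ω = ẑ
J2: z=[0.0000, 0.0000, 1.0000] o=[0.4197, -0.3398, 0.0000] → [0.2215, -0.0554, 0.0000, 0.0000, 0.0000, 1.0000]
J3: z=[0.8480, -0.5299, 0.0000] o=[0.0063, -1.0013, 0.0000] → [0.3727, 0.5964, 0.5628, 0.8480, -0.5299, 0.0000]
J4: z=[0.2729, 0.4368, 0.8572] o=[0.3515, -0.4489, -0.3914] → [-0.0398, 0.0961, -0.0363, 0.2729, 0.4368, 0.8572]
J5: z=[0.8731, 0.2616, -0.4113] o=[0.1859, -0.0960, -0.5185] → [-0.2397, 0.0880, -0.4530, 0.8731, 0.2616, -0.4113]
q̇ = J⁺·V = [-0.4420, -0.7680, -0.1820, 0.0330, -0.9440]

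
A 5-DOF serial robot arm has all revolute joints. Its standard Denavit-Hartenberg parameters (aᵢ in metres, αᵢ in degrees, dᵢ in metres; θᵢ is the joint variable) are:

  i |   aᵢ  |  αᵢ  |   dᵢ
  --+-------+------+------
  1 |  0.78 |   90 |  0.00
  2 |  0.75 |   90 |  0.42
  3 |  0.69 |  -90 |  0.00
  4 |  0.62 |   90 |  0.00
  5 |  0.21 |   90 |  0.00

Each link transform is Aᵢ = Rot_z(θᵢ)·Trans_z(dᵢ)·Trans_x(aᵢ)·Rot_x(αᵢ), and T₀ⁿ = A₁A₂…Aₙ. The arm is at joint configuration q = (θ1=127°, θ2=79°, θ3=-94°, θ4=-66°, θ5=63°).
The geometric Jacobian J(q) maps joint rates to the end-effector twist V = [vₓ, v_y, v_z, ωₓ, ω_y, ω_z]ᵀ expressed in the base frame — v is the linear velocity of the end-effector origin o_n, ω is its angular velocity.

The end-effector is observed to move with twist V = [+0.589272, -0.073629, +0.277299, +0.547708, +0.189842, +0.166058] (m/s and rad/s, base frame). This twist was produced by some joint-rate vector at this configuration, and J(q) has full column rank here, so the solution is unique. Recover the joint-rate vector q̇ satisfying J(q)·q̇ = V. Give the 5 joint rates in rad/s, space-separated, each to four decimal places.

-0.5860 0.6870 -0.2800 0.7120 -0.0940

o_n = [-1.4117, 0.9235, 0.7276]
J₁: ẑ×o_n = [-0.9235, -1.4117, 0.0000], ω = ẑ
J2: z=[0.7986, 0.6018, 0.0000] o=[-0.4694, 0.6229, 0.0000] → [0.4379, -0.5811, 0.8072, 0.7986, 0.6018, 0.0000]
J3: z=[-0.5908, 0.7840, -0.1908] o=[-0.2201, 0.9900, 0.7362] → [-0.0194, 0.2223, 0.9734, -0.5908, 0.7840, -0.1908]
J4: z=[-0.1703, 0.1100, 0.9792] o=[-0.7643, 0.5684, 0.6890] → [-0.3435, -0.6274, 0.0108, -0.1703, 0.1100, 0.9792]
J5: z=[0.4802, 0.8770, -0.0151] o=[-1.2978, 0.8584, 0.5636] → [0.1448, -0.0770, 0.1312, 0.4802, 0.8770, -0.0151]
q̇ = J⁺·V = [-0.5860, 0.6870, -0.2800, 0.7120, -0.0940]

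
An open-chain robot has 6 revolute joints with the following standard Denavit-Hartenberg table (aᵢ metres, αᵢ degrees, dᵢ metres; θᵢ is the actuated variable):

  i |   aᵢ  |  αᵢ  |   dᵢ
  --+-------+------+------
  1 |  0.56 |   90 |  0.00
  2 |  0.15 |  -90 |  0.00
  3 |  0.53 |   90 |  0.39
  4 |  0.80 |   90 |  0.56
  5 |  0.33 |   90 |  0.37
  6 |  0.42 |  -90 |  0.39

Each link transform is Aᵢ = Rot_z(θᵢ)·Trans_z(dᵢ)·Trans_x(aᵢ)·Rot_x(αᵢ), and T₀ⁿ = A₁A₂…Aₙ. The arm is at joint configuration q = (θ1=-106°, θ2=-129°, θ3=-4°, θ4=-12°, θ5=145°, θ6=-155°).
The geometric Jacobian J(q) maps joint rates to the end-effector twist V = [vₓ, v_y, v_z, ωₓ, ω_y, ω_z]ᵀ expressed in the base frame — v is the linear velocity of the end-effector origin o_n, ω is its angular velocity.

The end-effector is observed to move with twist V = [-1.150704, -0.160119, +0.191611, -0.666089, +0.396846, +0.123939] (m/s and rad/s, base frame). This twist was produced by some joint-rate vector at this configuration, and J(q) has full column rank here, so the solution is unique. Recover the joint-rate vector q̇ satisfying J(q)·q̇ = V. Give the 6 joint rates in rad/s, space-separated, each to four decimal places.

o_n = [-0.7875, 0.7190, -1.2456]
J₁: ẑ×o_n = [-0.7190, -0.7875, 0.0000], ω = ẑ
J2: z=[-0.9613, 0.2756, 0.0000] o=[-0.1544, -0.5383, 0.0000] → [-0.3433, -1.1974, -1.0341, -0.9613, 0.2756, 0.0000]
J3: z=[-0.2142, -0.7470, -0.6293] o=[-0.1283, -0.4476, -0.1166] → [1.5776, 0.1730, -0.7423, -0.2142, -0.7470, -0.6293]
J4: z=[-0.9710, 0.2328, 0.0542] o=[-0.1557, -0.4089, -0.7729] → [-0.1712, -0.4933, -0.9482, -0.9710, 0.2328, 0.0542]
J5: z=[0.1875, 0.6013, 0.7768] o=[-0.5809, 0.3330, -1.2445] → [-0.3005, -0.1603, 0.1966, 0.1875, 0.6013, 0.7768]
J6: z=[-0.7104, 0.6291, -0.3155] o=[-0.7354, 0.3929, -0.7772] → [-0.1918, -0.3163, -0.1989, -0.7104, 0.6291, -0.3155]
q̇ = J⁺·V = [0.7530, -0.9130, -0.5560, 0.8360, -0.9320, 0.9520]

0.7530 -0.9130 -0.5560 0.8360 -0.9320 0.9520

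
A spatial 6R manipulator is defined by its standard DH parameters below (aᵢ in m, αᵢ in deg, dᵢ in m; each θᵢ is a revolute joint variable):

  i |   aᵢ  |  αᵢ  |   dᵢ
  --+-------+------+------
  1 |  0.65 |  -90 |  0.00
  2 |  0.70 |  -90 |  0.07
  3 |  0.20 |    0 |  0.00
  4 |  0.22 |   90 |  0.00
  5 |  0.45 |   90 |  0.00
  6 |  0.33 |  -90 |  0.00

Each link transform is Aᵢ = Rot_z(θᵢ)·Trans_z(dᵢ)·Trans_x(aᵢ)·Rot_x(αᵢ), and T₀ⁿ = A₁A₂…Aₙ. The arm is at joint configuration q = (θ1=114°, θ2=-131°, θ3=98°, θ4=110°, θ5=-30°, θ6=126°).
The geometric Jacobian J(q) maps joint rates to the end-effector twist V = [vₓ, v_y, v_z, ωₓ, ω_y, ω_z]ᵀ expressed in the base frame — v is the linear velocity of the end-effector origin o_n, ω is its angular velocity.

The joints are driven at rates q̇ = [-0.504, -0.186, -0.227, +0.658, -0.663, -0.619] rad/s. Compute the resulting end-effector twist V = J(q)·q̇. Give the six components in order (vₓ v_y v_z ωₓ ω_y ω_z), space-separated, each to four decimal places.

o_n = [-0.0404, 0.4752, 0.0344]
J₁: ẑ×o_n = [-0.4752, -0.0404, 0.0000], ω = ẑ
J2: z=[-0.9135, -0.4067, 0.0000] o=[-0.2644, 0.5938, 0.0000] → [-0.0140, 0.0314, 0.1995, -0.9135, -0.4067, 0.0000]
J3: z=[-0.3070, 0.6895, 0.6561] o=[-0.1415, 0.1458, 0.5283] → [-0.5566, -0.0852, -0.1709, -0.3070, 0.6895, 0.6561]
J4: z=[-0.3070, 0.6895, 0.6561] o=[0.0320, 0.2430, 0.5073] → [-0.4784, -0.1926, -0.0214, -0.3070, 0.6895, 0.6561]
J5: z=[0.6813, 0.6405, -0.3543] o=[-0.1142, 0.3174, 0.3607] → [-0.1531, 0.1962, 0.0602, 0.6813, 0.6405, -0.3543]
J6: z=[0.5981, -0.7662, -0.2350] o=[-0.3041, 0.2941, -0.0466] → [-0.0195, -0.1104, 0.3104, 0.5981, -0.7662, -0.2350]
V = J·q̇ = [0.1673, -0.1546, -0.2444, -0.7843, 0.4224, 0.1591]

0.1673 -0.1546 -0.2444 -0.7843 0.4224 0.1591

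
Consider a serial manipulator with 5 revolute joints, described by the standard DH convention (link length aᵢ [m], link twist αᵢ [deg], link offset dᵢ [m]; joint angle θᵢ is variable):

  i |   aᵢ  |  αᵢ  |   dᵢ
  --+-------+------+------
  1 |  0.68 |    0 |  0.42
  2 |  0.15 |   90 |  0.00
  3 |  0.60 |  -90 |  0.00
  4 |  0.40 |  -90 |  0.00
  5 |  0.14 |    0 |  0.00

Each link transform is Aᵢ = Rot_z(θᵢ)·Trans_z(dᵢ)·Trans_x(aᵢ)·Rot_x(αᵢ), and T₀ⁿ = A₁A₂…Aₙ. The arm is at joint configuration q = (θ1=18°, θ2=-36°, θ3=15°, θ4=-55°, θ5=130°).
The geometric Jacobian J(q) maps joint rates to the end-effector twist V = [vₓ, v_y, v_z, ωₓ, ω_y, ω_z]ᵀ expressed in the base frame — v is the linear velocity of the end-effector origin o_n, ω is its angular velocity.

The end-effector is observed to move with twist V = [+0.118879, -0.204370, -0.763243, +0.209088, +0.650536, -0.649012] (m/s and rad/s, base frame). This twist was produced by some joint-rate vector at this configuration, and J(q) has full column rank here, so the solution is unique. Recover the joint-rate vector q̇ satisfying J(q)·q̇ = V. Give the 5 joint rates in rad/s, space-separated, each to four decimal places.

o_n = [1.4518, -0.3185, 0.5177]
J₁: ẑ×o_n = [0.3185, 1.4518, -0.0000], ω = ẑ
J2: z=[0.0000, 0.0000, 1.0000] o=[0.6467, 0.2101, 0.4200] → [0.5286, 0.8051, -0.0000, 0.0000, 0.0000, 1.0000]
J3: z=[-0.3090, -0.9511, 0.0000] o=[0.7894, 0.1638, 0.4200] → [-0.0929, 0.0302, 0.7791, -0.3090, -0.9511, 0.0000]
J4: z=[-0.2462, 0.0800, 0.9659] o=[1.3406, -0.0153, 0.5753] → [0.2882, 0.0933, 0.0657, -0.2462, 0.0800, 0.9659]
J5: z=[0.9298, 0.3010, 0.2120] o=[1.4501, -0.3954, 0.6347] → [-0.0515, 0.1091, 0.0710, 0.9298, 0.3010, 0.2120]
q̇ = J⁺·V = [-0.5310, 0.8930, -0.8680, -0.9760, -0.3220]

-0.5310 0.8930 -0.8680 -0.9760 -0.3220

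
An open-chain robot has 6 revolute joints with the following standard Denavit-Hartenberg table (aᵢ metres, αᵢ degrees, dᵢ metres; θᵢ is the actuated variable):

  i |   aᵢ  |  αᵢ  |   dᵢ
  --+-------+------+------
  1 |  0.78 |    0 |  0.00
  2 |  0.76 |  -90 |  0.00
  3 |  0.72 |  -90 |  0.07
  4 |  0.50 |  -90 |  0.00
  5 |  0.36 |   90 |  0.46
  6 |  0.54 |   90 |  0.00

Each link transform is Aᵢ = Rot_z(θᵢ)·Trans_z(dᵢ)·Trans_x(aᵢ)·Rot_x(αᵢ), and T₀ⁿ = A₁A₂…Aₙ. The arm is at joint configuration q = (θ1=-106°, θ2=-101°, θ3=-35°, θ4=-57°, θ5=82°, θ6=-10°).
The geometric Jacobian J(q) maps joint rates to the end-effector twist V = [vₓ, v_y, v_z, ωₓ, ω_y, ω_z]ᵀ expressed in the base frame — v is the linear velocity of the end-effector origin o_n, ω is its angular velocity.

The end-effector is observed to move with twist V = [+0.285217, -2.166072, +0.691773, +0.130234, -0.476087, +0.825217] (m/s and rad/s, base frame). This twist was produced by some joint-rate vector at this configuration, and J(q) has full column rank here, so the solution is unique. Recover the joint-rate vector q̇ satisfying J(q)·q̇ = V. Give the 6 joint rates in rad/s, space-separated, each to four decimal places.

o_n = [-1.6175, -0.4773, 1.5075]
J₁: ẑ×o_n = [0.4773, -1.6175, 0.0000], ω = ẑ
J2: z=[0.0000, 0.0000, 1.0000] o=[-0.2150, -0.7498, 0.0000] → [-0.2724, -1.4025, 0.0000, 0.0000, 0.0000, 1.0000]
J3: z=[-0.4540, -0.8910, 0.0000] o=[-0.8922, -0.4048, 0.0000] → [-1.3432, 0.6844, -0.6133, -0.4540, -0.8910, 0.0000]
J4: z=[-0.5111, 0.2604, -0.8192] o=[-1.4494, -0.1994, 0.4130] → [0.0573, 0.6970, 0.1858, -0.5111, 0.2604, -0.8192]
J5: z=[-0.3649, 0.7972, 0.4810] o=[-1.8386, -0.4717, 0.5692] → [0.7507, 0.4487, -0.1742, -0.3649, 0.7972, 0.4810]
J6: z=[-0.8418, -0.5032, 0.1953] o=[-1.8632, -0.2251, 1.0981] → [-0.1567, 0.3926, 0.3360, -0.8418, -0.5032, 0.1953]
q̇ = J⁺·V = [0.6410, 0.3490, -0.5980, -0.1410, -0.8320, 0.6140]

0.6410 0.3490 -0.5980 -0.1410 -0.8320 0.6140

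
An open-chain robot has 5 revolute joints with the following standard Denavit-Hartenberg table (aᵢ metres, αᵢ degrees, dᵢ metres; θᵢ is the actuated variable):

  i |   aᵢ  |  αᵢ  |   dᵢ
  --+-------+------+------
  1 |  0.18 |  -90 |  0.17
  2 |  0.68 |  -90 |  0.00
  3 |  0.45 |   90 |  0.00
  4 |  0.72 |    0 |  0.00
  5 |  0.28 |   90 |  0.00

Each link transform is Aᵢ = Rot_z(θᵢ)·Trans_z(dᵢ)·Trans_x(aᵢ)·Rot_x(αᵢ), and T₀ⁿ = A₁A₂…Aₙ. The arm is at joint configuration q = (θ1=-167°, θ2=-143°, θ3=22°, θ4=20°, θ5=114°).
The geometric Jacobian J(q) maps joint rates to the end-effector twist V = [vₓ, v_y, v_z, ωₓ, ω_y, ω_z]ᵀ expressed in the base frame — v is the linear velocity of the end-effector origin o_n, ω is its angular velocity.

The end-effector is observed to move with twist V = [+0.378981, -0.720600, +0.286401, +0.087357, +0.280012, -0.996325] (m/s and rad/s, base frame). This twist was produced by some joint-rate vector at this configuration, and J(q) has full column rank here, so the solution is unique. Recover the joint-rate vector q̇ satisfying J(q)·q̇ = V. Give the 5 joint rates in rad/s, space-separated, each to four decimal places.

o_n = [0.6852, 0.5165, 1.4569]
J₁: ẑ×o_n = [-0.5165, 0.6852, 0.0000], ω = ẑ
J2: z=[0.2250, -0.9744, 0.0000] o=[-0.1754, -0.0405, 0.1700] → [-1.2539, -0.2895, 0.9638, 0.2250, -0.9744, 0.0000]
J3: z=[-0.5864, -0.1354, 0.7986] o=[0.3538, 0.0817, 0.5792] → [-0.4661, 0.7793, -0.2101, -0.5864, -0.1354, 0.7986]
J4: z=[0.5001, -0.8361, 0.2254] o=[0.6405, 0.3209, 0.8303] → [-0.5680, -0.3032, 0.1352, 0.5001, -0.8361, 0.2254]
J5: z=[0.5001, -0.8361, 0.2254] o=[0.9273, 0.6472, 1.4045] → [-0.0143, -0.0807, -0.2677, 0.5001, -0.8361, 0.2254]
q̇ = J⁺·V = [-0.5620, 0.1010, -0.4360, -0.0120, -0.3700]

-0.5620 0.1010 -0.4360 -0.0120 -0.3700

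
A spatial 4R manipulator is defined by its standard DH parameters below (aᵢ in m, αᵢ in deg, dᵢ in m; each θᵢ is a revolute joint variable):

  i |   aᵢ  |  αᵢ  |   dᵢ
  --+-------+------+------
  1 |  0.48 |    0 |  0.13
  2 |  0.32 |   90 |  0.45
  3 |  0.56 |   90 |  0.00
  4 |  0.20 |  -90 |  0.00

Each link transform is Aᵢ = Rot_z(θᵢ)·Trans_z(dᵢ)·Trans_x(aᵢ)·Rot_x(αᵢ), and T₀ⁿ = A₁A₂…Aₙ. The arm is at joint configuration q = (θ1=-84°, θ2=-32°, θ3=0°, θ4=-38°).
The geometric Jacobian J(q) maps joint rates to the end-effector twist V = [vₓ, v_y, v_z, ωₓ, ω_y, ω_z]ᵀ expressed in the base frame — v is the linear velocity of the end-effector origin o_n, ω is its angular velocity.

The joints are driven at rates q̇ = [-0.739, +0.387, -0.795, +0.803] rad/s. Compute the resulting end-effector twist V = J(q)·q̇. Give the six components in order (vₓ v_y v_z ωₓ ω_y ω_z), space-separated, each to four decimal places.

-0.8571 0.0507 -0.5705 0.7145 -0.3485 -1.1550

o_n = [-0.2940, -1.4639, 0.5800]
J₁: ẑ×o_n = [1.4639, -0.2940, 0.0000], ω = ẑ
J2: z=[0.0000, 0.0000, 1.0000] o=[0.0502, -0.4774, 0.1300] → [0.9866, -0.3442, 0.0000, 0.0000, 0.0000, 1.0000]
J3: z=[-0.8988, 0.4384, 0.0000] o=[-0.0901, -0.7650, 0.5800] → [0.0000, -0.0000, 0.7176, -0.8988, 0.4384, 0.0000]
J4: z=[-0.0000, 0.0000, -1.0000] o=[-0.3356, -1.2683, 0.5800] → [-0.1956, -0.0416, 0.0000, -0.0000, 0.0000, -1.0000]
V = J·q̇ = [-0.8571, 0.0507, -0.5705, 0.7145, -0.3485, -1.1550]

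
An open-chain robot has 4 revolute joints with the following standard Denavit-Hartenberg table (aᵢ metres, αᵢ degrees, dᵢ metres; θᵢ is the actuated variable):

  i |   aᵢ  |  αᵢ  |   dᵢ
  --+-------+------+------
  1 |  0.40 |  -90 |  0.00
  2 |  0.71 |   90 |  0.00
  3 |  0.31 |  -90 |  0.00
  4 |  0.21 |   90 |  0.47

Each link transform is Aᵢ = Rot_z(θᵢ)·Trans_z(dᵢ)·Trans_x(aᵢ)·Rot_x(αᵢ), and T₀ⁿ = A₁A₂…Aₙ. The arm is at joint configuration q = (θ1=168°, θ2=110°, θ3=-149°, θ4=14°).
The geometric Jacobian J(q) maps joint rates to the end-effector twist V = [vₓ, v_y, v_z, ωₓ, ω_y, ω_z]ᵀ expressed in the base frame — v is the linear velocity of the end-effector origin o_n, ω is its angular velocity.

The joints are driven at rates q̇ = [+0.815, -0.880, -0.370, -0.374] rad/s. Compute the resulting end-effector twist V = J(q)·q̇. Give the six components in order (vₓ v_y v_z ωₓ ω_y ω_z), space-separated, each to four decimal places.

-1.1324 0.0280 0.0253 0.3920 0.4886 1.1226

o_n = [-0.0346, 0.6897, -0.4635]
J₁: ẑ×o_n = [-0.6897, -0.0346, 0.0000], ω = ẑ
J2: z=[-0.2079, -0.9781, 0.0000] o=[-0.3913, 0.0832, 0.0000] → [0.4533, -0.0964, 0.2227, -0.2079, -0.9781, 0.0000]
J3: z=[-0.9192, 0.1954, -0.3420] o=[-0.1537, 0.0327, -0.6672] → [0.2645, 0.1465, -0.6272, -0.9192, 0.1954, -0.3420]
J4: z=[0.3505, 0.8018, -0.4840] o=[-0.2094, 0.2077, -0.4175] → [0.1964, -0.0685, 0.0288, 0.3505, 0.8018, -0.4840]
V = J·q̇ = [-1.1324, 0.0280, 0.0253, 0.3920, 0.4886, 1.1226]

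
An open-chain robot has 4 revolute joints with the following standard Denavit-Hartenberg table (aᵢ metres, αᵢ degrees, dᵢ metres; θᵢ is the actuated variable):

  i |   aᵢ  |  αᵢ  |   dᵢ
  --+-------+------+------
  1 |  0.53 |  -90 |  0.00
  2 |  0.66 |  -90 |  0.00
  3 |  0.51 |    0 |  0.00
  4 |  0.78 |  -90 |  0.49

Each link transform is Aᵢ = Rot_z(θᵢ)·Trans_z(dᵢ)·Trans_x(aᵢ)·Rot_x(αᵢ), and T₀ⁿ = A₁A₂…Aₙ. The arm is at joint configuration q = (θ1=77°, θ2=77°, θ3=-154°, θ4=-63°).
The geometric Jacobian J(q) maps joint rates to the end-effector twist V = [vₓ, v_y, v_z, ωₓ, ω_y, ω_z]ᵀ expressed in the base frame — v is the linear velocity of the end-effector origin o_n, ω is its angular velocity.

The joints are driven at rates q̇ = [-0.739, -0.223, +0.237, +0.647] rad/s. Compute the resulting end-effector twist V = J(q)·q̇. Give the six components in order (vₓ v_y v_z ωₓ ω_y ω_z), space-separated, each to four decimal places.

-0.7471 -0.1663 0.2251 0.0235 -0.8894 -0.9379

o_n = [0.2300, -0.0964, 0.3003]
J₁: ẑ×o_n = [0.0964, 0.2300, -0.0000], ω = ẑ
J2: z=[-0.9744, 0.2250, 0.0000] o=[0.1192, 0.5164, 0.0000] → [0.0676, 0.2926, 0.5722, -0.9744, 0.2250, 0.0000]
J3: z=[-0.2192, -0.9494, -0.2250] o=[0.1526, 0.6611, -0.6431] → [-1.0660, 0.1894, 0.2395, -0.2192, -0.9494, -0.2250]
J4: z=[-0.2192, -0.9494, -0.2250] o=[-0.0884, 0.6109, -0.1964] → [-0.6307, 0.0372, 0.4574, -0.2192, -0.9494, -0.2250]
V = J·q̇ = [-0.7471, -0.1663, 0.2251, 0.0235, -0.8894, -0.9379]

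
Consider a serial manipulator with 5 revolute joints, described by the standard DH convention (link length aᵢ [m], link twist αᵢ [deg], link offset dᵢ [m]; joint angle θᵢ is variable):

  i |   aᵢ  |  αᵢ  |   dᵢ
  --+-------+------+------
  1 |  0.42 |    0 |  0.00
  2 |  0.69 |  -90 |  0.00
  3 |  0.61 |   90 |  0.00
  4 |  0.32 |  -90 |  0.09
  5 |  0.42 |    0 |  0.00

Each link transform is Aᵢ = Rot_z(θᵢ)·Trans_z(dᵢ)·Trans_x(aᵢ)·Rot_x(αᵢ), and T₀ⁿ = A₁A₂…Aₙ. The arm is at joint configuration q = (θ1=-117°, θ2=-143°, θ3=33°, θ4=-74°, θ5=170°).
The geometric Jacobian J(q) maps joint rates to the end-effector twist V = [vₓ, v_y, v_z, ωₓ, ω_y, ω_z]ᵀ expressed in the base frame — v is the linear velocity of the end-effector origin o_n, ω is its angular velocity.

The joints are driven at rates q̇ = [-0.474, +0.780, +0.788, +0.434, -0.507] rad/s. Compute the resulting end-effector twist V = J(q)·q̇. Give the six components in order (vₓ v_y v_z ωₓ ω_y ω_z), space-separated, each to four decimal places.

-0.4193 -0.3639 -0.5536 -0.6085 -0.2823 0.9354

o_n = [-0.4858, 0.7813, -0.3039]
J₁: ẑ×o_n = [-0.7813, -0.4858, 0.0000], ω = ẑ
J2: z=[0.0000, 0.0000, 1.0000] o=[-0.1907, -0.3742, 0.0000] → [-1.1555, -0.2951, 0.0000, 0.0000, 0.0000, 1.0000]
J3: z=[-0.9848, -0.1736, 0.0000] o=[-0.3105, 0.3053, 0.0000] → [0.0528, -0.2992, -0.4992, -0.9848, -0.1736, 0.0000]
J4: z=[-0.0946, 0.5364, 0.8387] o=[-0.3993, 0.8091, -0.3322] → [0.0385, -0.0698, 0.0490, -0.0946, 0.5364, 0.8387]
J5: z=[-0.4114, 0.7461, -0.5235] o=[-0.1178, 0.9836, -0.3048] → [-0.1052, 0.1931, 0.3578, -0.4114, 0.7461, -0.5235]
V = J·q̇ = [-0.4193, -0.3639, -0.5536, -0.6085, -0.2823, 0.9354]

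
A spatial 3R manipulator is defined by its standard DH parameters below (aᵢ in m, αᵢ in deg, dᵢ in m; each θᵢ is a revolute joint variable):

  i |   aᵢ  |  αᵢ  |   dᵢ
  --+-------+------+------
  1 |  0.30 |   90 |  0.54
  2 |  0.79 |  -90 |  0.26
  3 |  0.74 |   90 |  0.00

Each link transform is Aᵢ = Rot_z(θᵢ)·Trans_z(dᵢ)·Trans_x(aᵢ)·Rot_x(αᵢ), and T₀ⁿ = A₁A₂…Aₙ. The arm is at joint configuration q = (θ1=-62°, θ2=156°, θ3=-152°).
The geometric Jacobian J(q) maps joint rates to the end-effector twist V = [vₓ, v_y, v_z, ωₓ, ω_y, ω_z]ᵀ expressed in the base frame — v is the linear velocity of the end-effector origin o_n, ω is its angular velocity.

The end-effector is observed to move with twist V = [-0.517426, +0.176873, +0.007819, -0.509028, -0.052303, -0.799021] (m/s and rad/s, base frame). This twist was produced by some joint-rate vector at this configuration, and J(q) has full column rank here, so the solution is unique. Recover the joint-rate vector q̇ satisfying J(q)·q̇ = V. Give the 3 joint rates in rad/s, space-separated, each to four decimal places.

-0.3660 0.4740 0.4740

o_n = [-0.4541, -0.4398, 0.5956]
J₁: ẑ×o_n = [0.4398, -0.4541, 0.0000], ω = ẑ
J2: z=[-0.8829, -0.4695, 0.0000] o=[0.1408, -0.2649, 0.5400] → [-0.0261, 0.0491, -0.1248, -0.8829, -0.4695, 0.0000]
J3: z=[-0.1910, 0.3591, -0.9135] o=[-0.4275, 0.2503, 0.8613] → [-0.7259, -0.0265, 0.1413, -0.1910, 0.3591, -0.9135]
q̇ = J⁺·V = [-0.3660, 0.4740, 0.4740]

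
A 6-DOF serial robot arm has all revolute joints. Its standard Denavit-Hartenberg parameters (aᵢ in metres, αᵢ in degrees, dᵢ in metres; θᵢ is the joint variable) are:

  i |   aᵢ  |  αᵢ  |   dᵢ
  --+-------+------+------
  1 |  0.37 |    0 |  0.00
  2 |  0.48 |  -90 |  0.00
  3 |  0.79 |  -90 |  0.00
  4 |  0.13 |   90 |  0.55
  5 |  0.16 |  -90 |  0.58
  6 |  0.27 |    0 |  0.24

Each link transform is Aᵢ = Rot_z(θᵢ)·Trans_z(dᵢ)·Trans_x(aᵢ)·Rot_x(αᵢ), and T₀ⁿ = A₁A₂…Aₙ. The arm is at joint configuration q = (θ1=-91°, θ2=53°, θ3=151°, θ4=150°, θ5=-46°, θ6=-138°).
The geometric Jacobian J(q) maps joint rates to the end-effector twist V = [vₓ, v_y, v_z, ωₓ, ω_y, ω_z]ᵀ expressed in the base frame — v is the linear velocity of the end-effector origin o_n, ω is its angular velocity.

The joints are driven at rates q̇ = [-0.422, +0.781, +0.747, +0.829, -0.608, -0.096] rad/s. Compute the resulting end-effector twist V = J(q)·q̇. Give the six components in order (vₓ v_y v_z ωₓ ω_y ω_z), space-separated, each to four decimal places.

o_n = [-1.0461, -0.5678, 0.2003]
J₁: ẑ×o_n = [0.5678, -1.0461, 0.0000], ω = ẑ
J2: z=[0.0000, 0.0000, 1.0000] o=[-0.0065, -0.3699, 0.0000] → [0.1979, -1.0396, 0.0000, 0.0000, 0.0000, 1.0000]
J3: z=[0.6157, 0.7880, 0.0000] o=[0.3718, -0.6655, 0.0000] → [0.1578, -0.1233, 1.1774, 0.6157, 0.7880, 0.0000]
J4: z=[-0.3820, 0.2985, 0.8746] o=[-0.1727, -0.2401, -0.3830] → [0.4607, -0.5410, 0.3859, -0.3820, 0.2985, 0.8746]
J5: z=[-0.8778, -0.4132, -0.2424] o=[-0.3452, -0.1878, 0.1526] → [-0.1118, 0.2117, 0.0440, -0.8778, -0.4132, -0.2424]
J6: z=[-0.0575, -0.4115, 0.9096] o=[-0.7783, -0.5574, -0.0420] → [-0.0902, -0.2297, -0.1096, -0.0575, -0.4115, 0.9096]
V = J·q̇ = [0.4914, -1.0178, 1.1832, 0.6824, 1.1268, 1.1441]

0.4914 -1.0178 1.1832 0.6824 1.1268 1.1441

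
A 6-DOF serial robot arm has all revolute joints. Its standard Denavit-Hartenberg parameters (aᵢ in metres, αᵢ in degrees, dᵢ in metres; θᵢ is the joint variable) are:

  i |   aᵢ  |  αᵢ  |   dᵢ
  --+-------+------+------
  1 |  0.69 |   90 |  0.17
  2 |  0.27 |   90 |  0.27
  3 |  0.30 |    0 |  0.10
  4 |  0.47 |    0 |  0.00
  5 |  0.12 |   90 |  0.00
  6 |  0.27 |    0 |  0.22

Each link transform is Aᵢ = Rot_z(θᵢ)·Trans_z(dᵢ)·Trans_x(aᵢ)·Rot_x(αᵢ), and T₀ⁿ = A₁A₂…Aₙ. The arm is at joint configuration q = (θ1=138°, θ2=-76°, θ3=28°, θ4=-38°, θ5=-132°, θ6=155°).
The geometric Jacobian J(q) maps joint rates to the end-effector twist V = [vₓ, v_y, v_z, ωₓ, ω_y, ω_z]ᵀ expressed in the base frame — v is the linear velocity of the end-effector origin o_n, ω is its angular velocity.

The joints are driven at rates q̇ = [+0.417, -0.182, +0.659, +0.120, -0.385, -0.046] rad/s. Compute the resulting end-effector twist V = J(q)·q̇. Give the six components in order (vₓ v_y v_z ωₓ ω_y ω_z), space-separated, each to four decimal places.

o_n = [-0.1434, 0.9087, -0.8138]
J₁: ẑ×o_n = [-0.9087, -0.1434, 0.0000], ω = ẑ
J2: z=[0.6691, 0.7431, 0.0000] o=[-0.5128, 0.4617, 0.1700] → [-0.7311, 0.6583, 0.0246, 0.6691, 0.7431, 0.0000]
J3: z=[0.7211, -0.6493, -0.2419] o=[-0.3806, 0.7061, -0.0920] → [0.5177, 0.4631, 0.3002, 0.7211, -0.6493, -0.2419]
J4: z=[0.7211, -0.6493, -0.2419] o=[-0.2619, 0.7887, -0.3732] → [0.3151, 0.2891, 0.1635, 0.7211, -0.6493, -0.2419]
J5: z=[0.7211, -0.6493, -0.2419] o=[-0.3997, 0.8030, -0.8223] → [0.0201, -0.0681, 0.2427, 0.7211, -0.6493, -0.2419]
J6: z=[0.6380, 0.4859, 0.5974] o=[-0.4322, 0.7327, -0.7305] → [-0.1456, 0.2256, -0.0280, 0.6380, 0.4859, 0.5974]
V = J·q̇ = [0.1321, 0.1761, 0.1208, 0.1330, -0.4134, 0.2942]

0.1321 0.1761 0.1208 0.1330 -0.4134 0.2942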